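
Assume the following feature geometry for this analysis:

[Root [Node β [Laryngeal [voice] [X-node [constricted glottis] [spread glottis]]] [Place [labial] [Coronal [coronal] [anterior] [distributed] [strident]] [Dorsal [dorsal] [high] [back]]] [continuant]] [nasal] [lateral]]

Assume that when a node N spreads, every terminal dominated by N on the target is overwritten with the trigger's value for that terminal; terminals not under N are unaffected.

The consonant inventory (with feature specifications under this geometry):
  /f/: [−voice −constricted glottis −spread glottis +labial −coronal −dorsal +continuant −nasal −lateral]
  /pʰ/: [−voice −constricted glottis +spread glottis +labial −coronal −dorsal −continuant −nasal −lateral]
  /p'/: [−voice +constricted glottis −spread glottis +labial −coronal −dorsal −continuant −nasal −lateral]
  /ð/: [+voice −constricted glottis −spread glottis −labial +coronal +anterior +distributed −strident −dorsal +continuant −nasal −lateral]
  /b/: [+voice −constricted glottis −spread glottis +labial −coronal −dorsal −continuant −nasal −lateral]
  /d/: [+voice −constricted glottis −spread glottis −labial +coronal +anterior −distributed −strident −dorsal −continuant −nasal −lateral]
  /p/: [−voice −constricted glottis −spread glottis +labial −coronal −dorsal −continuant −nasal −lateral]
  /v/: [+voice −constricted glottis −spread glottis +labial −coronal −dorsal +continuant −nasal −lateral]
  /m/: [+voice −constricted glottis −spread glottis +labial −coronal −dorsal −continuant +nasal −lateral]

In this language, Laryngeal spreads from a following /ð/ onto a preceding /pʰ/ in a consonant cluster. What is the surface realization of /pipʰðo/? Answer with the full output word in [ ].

[pibðo]

Terminals under Laryngeal in this geometry: [voice], [constricted glottis], [spread glottis].
After delinking /pʰ/'s Laryngeal and linking /ð/'s, the affected terminals become [+voice], [−constricted glottis], [−spread glottis]; [labial], [coronal], [dorsal], … (outside Laryngeal) are retained from /pʰ/.
The resulting bundle matches /b/ in the inventory; substituting it for /pʰ/ gives [pibðo].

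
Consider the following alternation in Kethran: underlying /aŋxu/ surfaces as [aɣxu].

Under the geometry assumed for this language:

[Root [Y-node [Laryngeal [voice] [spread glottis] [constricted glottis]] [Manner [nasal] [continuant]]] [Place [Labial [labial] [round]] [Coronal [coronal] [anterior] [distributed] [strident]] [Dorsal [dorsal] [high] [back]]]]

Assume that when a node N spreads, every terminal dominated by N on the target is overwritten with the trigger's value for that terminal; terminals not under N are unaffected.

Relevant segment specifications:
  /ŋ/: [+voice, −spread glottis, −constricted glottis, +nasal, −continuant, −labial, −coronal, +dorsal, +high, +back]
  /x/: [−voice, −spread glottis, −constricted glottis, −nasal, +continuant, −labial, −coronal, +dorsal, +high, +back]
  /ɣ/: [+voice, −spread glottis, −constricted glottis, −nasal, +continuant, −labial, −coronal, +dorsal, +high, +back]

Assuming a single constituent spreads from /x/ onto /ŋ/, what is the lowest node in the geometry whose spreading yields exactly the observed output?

Manner

The alternation /ŋ/ → [ɣ] changes [nasal], [continuant] and nothing else.
These terminals are all dominated by Manner, and no proper subconstituent of Manner covers them all; Manner is their lowest common ancestor.
If Manner spreads, every terminal under it takes /x/'s value, producing [ɣ] as observed.
[voice] — on which /x/ differs from /ŋ/ — is unchanged, so neither Y-node nor anything higher can have spread; the constituent is no larger than Manner.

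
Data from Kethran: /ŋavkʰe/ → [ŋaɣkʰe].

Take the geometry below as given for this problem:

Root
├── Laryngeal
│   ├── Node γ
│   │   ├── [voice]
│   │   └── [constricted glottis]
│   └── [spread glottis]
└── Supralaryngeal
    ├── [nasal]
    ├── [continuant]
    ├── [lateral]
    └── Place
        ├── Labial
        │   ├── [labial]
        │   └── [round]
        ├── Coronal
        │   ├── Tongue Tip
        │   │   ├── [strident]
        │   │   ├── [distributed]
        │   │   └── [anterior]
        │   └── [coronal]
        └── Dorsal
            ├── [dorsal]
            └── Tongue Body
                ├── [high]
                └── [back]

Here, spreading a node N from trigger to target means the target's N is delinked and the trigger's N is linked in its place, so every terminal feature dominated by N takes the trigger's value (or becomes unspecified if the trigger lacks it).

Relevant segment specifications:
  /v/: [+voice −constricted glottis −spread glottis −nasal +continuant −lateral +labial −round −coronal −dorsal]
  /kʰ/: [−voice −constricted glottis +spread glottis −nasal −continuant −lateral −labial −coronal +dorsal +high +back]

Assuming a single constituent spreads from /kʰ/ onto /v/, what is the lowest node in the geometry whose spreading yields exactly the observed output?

Place

/v/ and [ɣ] differ in [labial], [round], [dorsal], [high], [back]; every other specified feature is identical.
Tracing each changed feature up the tree, the paths first meet at Place; any lower node misses at least one of them.
Spreading Place from /kʰ/ overwrites each of those terminals with /kʰ/'s values, yielding exactly [ɣ].
[continuant] — on which /kʰ/ differs from /v/ — is unchanged, so neither Supralaryngeal nor anything higher can have spread; the constituent is no larger than Place.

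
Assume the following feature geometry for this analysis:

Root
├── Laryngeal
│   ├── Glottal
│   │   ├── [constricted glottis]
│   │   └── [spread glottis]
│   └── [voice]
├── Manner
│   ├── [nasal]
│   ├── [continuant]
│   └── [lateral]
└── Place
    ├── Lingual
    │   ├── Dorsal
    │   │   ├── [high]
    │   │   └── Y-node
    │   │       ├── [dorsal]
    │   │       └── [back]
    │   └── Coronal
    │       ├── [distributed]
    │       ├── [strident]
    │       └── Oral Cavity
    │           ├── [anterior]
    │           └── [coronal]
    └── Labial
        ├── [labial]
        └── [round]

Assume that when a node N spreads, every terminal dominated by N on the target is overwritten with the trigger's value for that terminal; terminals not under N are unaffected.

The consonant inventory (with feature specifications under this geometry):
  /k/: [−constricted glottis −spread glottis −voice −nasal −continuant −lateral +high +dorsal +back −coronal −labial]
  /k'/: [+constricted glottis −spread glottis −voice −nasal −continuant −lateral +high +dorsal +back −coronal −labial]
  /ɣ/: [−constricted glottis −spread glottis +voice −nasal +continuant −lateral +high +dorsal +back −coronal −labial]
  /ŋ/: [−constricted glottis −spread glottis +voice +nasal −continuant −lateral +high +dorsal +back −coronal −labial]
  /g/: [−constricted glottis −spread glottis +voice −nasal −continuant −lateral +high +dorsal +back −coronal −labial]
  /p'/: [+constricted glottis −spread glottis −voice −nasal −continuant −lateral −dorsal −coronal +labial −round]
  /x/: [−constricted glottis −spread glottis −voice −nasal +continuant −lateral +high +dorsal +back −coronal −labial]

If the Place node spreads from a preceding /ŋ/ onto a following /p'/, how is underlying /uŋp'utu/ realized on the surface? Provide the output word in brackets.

The Place node dominates the terminals [high], [dorsal], [back], [distributed], [strident], [anterior], [coronal], [labial], [round].
Spreading Place from /ŋ/ onto /p'/ replaces those values with /ŋ/'s: [+high], [+dorsal], [+back], [−coronal], [−labial]. Features outside Place ([constricted glottis], [spread glottis], [voice], …) stay as in /p'/.
The resulting bundle matches /k'/ in the inventory; substituting it for /p'/ gives [uŋk'utu].

[uŋk'utu]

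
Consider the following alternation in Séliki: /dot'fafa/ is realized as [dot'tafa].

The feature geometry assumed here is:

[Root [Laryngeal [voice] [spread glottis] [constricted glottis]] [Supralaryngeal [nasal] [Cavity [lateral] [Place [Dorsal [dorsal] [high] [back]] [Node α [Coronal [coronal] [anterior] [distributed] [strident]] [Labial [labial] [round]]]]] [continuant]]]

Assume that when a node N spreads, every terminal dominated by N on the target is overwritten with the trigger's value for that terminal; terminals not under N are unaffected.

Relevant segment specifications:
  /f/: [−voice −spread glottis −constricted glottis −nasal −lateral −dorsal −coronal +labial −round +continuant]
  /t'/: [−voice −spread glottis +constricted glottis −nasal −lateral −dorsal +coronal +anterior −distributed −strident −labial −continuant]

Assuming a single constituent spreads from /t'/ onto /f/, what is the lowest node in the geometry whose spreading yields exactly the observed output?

The alternation /f/ → [t] changes [continuant], [labial], [round], [coronal], [anterior], [distributed], [strident] and nothing else.
Tracing each changed feature up the tree, the paths first meet at Supralaryngeal; any lower node misses at least one of them.
If Supralaryngeal spreads, every terminal under it takes /t'/'s value, producing [t] as observed.
Since [constricted glottis] is preserved even though /t'/ disagrees there, no node above Supralaryngeal spread.

Supralaryngeal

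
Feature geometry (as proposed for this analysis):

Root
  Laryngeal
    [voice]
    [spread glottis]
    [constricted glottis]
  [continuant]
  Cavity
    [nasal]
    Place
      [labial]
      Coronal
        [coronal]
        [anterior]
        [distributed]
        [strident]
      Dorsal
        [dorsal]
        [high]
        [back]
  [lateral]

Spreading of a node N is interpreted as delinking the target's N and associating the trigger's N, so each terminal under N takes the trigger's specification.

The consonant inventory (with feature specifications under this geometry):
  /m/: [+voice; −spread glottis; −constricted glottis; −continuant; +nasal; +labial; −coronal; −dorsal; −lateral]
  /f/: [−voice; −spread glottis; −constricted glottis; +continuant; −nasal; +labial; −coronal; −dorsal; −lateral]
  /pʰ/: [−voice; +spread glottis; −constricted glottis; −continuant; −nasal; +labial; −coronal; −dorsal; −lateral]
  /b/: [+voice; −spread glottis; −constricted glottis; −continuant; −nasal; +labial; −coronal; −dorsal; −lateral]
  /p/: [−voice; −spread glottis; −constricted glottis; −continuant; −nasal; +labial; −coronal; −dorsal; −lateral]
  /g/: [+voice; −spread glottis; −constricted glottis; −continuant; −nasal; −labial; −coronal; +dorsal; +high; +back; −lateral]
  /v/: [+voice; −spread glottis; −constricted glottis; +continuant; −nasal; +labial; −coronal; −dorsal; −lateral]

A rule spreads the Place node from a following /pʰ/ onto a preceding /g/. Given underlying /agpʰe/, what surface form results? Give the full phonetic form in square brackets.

Place immediately or transitively dominates [labial], [coronal], [anterior], [distributed], [strident], [dorsal], [high], [back].
The target acquires /pʰ/'s values for everything under Place — [+labial], [−coronal], [−dorsal] — while keeping its own [voice], [spread glottis], [constricted glottis], ….
The resulting bundle matches /b/ in the inventory; substituting it for /g/ gives [abpʰe].

[abpʰe]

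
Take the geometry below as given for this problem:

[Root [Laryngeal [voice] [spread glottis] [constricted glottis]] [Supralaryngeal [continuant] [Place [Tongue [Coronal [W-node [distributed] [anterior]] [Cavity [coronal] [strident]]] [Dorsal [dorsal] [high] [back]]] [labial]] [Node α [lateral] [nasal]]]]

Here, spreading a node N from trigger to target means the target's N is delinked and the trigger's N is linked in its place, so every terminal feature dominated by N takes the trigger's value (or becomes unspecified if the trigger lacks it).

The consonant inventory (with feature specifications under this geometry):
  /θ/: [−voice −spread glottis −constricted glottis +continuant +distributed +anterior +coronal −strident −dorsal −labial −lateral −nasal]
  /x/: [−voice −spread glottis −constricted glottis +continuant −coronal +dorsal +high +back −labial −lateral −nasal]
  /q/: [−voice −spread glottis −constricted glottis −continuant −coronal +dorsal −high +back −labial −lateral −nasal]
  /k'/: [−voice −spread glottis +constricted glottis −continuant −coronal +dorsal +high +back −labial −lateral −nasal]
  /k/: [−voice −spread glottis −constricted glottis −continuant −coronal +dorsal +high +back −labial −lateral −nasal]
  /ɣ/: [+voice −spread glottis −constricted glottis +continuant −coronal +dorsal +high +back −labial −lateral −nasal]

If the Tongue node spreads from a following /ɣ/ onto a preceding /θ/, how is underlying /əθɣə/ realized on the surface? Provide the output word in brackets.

Terminals under Tongue in this geometry: [distributed], [anterior], [coronal], [strident], [dorsal], [high], [back].
Spreading Tongue from /ɣ/ onto /θ/ replaces those values with /ɣ/'s: [−coronal], [+dorsal], [+high], [+back]. Features outside Tongue ([voice], [spread glottis], [constricted glottis], …) stay as in /θ/.
This feature bundle is that of [x], so /əθɣə/ surfaces as [əxɣə].

[əxɣə]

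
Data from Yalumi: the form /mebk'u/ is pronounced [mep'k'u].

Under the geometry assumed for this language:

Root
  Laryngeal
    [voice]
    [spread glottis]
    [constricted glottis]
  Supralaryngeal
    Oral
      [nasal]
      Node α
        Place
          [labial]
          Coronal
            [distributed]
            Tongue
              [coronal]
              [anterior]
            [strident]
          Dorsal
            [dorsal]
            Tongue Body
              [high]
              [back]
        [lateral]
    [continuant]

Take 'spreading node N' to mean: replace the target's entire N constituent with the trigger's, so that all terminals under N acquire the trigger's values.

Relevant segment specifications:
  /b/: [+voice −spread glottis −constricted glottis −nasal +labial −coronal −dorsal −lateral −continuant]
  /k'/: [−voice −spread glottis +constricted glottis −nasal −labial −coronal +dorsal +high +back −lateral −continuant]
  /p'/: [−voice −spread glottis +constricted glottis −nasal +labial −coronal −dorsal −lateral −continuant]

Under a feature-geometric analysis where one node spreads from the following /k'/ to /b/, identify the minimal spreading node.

/b/ and [p'] differ in [voice], [constricted glottis]; every other specified feature is identical.
These terminals are all dominated by Laryngeal, and no proper subconstituent of Laryngeal covers them all; Laryngeal is their lowest common ancestor.
Delinking /b/'s Laryngeal and associating /k'/'s Laryngeal gives precisely the feature bundle of [p'].
[labial], [dorsal] — on which /k'/ differs from /b/ — are unchanged, so Root cannot have spread; the constituent is no larger than Laryngeal.

Laryngeal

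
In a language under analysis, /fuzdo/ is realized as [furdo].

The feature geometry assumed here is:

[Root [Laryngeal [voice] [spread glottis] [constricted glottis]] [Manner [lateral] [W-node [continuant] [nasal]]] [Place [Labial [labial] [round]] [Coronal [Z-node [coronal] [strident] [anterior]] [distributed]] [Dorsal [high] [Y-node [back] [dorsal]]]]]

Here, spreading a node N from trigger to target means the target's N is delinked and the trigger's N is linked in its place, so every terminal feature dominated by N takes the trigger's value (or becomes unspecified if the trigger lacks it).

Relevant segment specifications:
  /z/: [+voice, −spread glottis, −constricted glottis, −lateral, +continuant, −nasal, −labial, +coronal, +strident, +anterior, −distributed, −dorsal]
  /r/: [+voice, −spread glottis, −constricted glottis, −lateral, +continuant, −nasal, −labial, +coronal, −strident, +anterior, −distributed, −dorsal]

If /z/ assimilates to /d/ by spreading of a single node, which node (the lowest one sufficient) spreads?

[strident]

/z/ and [r] differ in [strident]; every other specified feature is identical.
Only a single terminal changes, and /d/ supplies the new value, so [strident] itself is the minimal spreading constituent.
[continuant] stays as in /z/ although /d/ differs there, so no node dominating it spread; among the remaining candidates [strident] is the lowest that derives the output.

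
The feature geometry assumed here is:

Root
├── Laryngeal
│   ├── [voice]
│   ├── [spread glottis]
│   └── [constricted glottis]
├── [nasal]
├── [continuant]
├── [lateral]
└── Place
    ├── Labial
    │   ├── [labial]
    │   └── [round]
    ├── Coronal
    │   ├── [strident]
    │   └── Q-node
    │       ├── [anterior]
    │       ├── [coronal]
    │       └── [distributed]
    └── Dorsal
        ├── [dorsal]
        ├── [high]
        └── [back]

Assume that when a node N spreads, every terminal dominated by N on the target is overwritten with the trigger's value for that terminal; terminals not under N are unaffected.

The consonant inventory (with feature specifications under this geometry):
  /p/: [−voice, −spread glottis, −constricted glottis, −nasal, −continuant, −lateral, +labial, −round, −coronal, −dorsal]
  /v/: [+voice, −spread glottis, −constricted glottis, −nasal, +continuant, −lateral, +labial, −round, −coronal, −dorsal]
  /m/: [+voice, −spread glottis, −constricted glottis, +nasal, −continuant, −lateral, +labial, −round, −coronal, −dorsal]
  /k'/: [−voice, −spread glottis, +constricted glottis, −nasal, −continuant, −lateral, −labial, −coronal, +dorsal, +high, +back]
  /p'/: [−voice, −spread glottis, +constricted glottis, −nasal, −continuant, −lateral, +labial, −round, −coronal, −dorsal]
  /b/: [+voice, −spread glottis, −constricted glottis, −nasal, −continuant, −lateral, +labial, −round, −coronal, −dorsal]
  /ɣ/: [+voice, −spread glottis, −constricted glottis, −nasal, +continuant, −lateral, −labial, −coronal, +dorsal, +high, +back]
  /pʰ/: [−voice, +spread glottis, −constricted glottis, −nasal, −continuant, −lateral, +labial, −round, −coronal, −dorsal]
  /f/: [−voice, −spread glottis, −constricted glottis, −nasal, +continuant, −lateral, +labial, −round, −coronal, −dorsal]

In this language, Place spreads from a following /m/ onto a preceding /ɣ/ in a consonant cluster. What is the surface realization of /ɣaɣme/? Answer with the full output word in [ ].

[ɣavme]

Place immediately or transitively dominates [labial], [round], [strident], [anterior], [coronal], [distributed], [dorsal], [high], [back].
After delinking /ɣ/'s Place and linking /m/'s, the affected terminals become [+labial], [−round], [−coronal], [−dorsal]; [voice], [spread glottis], [constricted glottis], … (outside Place) are retained from /ɣ/.
This feature bundle is that of [v], so /ɣaɣme/ surfaces as [ɣavme].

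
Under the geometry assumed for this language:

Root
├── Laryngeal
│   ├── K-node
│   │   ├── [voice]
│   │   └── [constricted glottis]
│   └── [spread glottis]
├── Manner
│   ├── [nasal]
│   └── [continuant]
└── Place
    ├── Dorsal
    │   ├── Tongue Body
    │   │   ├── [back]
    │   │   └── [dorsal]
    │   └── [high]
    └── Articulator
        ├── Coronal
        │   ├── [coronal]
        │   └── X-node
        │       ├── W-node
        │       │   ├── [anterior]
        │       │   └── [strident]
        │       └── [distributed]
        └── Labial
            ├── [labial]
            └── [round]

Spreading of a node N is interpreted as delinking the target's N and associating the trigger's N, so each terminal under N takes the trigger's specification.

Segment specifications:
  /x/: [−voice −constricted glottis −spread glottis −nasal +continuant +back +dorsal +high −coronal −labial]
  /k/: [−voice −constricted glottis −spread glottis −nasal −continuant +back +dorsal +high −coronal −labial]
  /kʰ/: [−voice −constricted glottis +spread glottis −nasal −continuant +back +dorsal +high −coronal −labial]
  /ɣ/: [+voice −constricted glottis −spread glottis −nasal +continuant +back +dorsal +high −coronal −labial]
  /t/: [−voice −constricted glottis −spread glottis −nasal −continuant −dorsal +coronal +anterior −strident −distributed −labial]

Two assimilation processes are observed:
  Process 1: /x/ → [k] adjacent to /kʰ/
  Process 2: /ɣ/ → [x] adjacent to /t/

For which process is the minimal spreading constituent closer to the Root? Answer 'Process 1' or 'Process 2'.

Process 1

Process 1: the feature that changes is [continuant]; the minimal node is [continuant] (depth 2).
Process 2: the feature that changes is [voice]; the minimal node is [voice] (depth 3).
[continuant] (depth 2) sits above [voice] (depth 3), making Process 1 the one with the higher spreading node.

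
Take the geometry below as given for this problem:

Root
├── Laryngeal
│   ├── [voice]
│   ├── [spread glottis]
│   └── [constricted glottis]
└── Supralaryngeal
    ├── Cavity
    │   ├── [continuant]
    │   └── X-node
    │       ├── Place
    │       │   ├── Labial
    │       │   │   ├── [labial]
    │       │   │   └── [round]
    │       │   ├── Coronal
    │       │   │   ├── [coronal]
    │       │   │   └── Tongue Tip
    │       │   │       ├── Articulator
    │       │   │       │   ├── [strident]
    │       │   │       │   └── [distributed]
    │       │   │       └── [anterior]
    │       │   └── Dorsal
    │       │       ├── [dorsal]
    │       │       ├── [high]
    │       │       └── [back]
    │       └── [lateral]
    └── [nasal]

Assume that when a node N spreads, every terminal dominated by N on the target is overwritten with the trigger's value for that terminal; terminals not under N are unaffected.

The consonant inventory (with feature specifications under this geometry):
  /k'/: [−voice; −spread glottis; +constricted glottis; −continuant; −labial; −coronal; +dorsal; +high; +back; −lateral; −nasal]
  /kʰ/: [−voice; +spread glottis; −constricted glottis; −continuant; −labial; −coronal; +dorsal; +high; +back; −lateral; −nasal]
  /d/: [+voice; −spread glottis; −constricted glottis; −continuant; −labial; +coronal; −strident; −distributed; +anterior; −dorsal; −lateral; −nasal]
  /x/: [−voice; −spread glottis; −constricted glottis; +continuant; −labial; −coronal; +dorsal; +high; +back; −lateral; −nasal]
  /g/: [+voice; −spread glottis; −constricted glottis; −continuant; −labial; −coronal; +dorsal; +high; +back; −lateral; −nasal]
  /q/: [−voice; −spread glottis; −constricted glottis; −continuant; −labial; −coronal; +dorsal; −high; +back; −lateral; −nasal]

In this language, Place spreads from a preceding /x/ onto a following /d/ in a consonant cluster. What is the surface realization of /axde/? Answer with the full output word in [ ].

[axge]

The Place node dominates the terminals [labial], [round], [coronal], [strident], [distributed], [anterior], [dorsal], [high], [back].
The target acquires /x/'s values for everything under Place — [−labial], [−coronal], [+dorsal], [+high], [+back] — while keeping its own [voice], [spread glottis], [constricted glottis], ….
This feature bundle is that of [g], so /axde/ surfaces as [axge].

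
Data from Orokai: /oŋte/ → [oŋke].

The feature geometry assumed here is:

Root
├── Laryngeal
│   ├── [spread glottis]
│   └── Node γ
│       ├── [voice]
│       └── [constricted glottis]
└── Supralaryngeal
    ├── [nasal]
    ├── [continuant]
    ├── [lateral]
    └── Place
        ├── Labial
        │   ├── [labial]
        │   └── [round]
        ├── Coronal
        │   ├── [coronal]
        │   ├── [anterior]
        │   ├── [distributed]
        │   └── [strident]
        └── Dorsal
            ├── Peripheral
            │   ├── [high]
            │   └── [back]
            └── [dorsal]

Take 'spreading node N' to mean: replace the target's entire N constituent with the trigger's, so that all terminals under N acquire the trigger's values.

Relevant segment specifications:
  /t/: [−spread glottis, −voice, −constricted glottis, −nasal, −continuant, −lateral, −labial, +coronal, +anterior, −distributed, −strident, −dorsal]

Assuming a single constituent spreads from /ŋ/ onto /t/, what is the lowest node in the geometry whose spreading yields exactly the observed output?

Place

/t/ and [k] differ in [coronal], [anterior], [distributed], [strident], [dorsal], [high], [back]; every other specified feature is identical.
In this geometry the lowest node dominating all of them is Place: every daughter of Place dominates only a proper subset, so no lower node suffices.
Delinking /t/'s Place and associating /ŋ/'s Place gives precisely the feature bundle of [k].
Had Supralaryngeal or a higher node spread, [nasal] would have taken /ŋ/'s value; it stays as in /t/, confirming the spreading constituent is exactly Place.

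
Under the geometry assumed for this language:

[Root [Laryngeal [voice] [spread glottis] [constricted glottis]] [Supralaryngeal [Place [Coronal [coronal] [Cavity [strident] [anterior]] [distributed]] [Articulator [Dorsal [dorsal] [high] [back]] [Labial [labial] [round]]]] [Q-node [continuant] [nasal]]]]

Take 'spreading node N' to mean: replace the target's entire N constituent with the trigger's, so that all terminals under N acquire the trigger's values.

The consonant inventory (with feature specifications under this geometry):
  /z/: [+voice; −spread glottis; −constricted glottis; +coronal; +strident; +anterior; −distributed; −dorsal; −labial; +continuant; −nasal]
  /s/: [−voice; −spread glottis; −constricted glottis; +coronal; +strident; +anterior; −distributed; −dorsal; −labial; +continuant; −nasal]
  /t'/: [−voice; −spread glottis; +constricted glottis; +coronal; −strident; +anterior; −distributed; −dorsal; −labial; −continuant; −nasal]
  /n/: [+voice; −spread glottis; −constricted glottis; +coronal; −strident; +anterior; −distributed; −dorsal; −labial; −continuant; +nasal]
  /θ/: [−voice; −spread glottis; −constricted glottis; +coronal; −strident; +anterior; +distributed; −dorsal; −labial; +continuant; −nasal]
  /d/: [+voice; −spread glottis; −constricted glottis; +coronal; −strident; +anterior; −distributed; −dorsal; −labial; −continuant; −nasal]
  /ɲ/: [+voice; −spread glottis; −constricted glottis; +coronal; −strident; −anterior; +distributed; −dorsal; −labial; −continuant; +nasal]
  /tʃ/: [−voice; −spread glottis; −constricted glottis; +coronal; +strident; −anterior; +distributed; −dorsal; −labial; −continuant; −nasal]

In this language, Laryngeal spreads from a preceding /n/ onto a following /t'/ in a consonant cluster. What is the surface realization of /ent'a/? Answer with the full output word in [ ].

Laryngeal immediately or transitively dominates [voice], [spread glottis], [constricted glottis].
After delinking /t'/'s Laryngeal and linking /n/'s, the affected terminals become [+voice], [−spread glottis], [−constricted glottis]; [coronal], [strident], [anterior], … (outside Laryngeal) are retained from /t'/.
The resulting bundle matches /d/ in the inventory; substituting it for /t'/ gives [enda].

[enda]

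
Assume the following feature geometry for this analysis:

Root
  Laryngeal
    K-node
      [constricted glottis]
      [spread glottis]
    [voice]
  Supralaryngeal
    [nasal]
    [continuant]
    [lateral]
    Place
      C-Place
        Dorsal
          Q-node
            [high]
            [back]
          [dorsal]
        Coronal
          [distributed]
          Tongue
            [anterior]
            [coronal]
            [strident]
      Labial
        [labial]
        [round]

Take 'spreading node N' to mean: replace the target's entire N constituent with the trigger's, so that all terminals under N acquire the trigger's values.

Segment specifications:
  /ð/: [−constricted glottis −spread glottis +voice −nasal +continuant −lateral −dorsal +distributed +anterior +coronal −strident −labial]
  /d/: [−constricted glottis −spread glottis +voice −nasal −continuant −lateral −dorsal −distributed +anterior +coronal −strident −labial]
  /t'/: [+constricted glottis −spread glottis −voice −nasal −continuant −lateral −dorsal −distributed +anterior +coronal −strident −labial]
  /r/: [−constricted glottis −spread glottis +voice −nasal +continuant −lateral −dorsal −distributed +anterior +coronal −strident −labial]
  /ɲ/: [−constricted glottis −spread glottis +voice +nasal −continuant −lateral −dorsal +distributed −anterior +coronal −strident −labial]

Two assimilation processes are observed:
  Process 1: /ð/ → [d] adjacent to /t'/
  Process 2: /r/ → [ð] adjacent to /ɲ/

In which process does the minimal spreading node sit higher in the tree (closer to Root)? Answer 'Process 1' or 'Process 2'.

Process 1

In Process 1, [continuant], [distributed] change, so the minimal spreading node is Supralaryngeal at depth 1.
In Process 2, [distributed] changes, so the minimal spreading node is [distributed] at depth 5.
Supralaryngeal (depth 1) sits above [distributed] (depth 5), making Process 1 the one with the higher spreading node.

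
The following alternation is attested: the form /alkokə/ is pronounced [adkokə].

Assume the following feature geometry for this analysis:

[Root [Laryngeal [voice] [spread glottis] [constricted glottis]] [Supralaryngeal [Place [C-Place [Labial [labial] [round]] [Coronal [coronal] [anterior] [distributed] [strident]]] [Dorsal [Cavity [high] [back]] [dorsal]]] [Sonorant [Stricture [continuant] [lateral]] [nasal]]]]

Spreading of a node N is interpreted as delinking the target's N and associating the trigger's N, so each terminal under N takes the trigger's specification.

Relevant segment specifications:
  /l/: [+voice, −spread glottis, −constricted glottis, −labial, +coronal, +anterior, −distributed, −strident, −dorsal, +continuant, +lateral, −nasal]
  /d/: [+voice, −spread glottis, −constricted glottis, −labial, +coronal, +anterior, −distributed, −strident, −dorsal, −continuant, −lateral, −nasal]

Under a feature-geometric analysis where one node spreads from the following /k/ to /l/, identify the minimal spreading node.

Comparing /l/ with its surface form [d], the features that change are [continuant], [lateral].
These terminals are all dominated by Stricture, and no proper subconstituent of Stricture covers them all; Stricture is their lowest common ancestor.
Spreading Stricture from /k/ overwrites each of those terminals with /k/'s values, yielding exactly [d].
Features on which the two segments disagree outside Stricture, such as [voice], [dorsal], are unchanged — nothing dominating them spread, and Stricture is the minimal sufficient constituent.

Stricture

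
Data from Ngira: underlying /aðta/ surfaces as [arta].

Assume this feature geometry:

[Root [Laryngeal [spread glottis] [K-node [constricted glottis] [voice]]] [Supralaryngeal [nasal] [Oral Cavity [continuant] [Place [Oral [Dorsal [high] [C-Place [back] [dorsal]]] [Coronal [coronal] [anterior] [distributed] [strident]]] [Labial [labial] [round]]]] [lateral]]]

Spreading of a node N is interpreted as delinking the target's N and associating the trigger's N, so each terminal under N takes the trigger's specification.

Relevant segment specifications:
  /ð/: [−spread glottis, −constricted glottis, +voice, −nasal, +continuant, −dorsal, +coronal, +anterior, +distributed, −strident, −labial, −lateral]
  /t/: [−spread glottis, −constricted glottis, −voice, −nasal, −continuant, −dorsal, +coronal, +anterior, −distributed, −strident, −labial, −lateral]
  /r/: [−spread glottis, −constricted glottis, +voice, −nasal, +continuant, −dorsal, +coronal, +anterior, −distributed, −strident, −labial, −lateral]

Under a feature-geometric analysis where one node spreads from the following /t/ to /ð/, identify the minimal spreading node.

[distributed]

/ð/ and [r] differ in [distributed]; every other specified feature is identical.
With a single altered terminal, the smallest constituent that could spread is that terminal — [distributed].
Features on which the two segments disagree outside [distributed], such as [voice], [continuant], are unchanged — nothing dominating them spread, and [distributed] is the minimal sufficient constituent.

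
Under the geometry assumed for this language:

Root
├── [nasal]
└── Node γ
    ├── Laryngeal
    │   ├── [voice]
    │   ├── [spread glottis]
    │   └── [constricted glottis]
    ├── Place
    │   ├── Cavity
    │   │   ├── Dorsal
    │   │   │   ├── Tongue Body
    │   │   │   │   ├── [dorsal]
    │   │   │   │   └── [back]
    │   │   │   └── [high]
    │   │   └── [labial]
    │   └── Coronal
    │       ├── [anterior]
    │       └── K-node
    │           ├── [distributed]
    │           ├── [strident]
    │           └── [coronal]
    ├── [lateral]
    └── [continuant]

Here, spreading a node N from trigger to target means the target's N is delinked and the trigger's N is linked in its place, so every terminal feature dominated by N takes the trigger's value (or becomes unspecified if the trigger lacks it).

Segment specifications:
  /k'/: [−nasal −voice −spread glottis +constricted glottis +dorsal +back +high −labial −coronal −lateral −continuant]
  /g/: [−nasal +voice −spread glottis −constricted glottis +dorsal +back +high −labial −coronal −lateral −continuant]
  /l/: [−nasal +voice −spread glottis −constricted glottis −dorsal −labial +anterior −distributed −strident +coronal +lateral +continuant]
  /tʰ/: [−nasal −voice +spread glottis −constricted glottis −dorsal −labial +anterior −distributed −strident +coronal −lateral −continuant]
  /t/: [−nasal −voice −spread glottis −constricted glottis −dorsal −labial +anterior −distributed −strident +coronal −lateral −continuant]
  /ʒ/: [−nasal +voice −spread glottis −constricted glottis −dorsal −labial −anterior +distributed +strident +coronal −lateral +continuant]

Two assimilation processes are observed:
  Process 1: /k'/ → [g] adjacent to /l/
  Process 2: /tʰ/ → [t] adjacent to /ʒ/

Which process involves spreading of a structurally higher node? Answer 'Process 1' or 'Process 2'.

In Process 1, [voice], [constricted glottis] change, so the minimal spreading node is Laryngeal at depth 2.
In Process 2, [spread glottis] changes, so the minimal spreading node is [spread glottis] at depth 3.
Laryngeal is closer to Root than [spread glottis], so Process 1 spreads the higher node.

Process 1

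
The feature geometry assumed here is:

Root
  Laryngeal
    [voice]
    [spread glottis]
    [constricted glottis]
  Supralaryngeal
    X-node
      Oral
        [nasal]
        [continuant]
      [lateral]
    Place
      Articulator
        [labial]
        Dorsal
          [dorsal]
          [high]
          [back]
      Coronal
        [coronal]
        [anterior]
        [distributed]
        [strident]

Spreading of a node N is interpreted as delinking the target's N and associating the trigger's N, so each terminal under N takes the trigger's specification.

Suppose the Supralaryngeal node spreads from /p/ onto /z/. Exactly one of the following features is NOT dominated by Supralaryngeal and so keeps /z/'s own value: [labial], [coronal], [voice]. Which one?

[voice]

Under this geometry, Supralaryngeal contains [nasal], [continuant], [lateral], [labial], [dorsal], [high], [back], [coronal], [anterior], [distributed], [strident].
[labial], [coronal] all lie under Supralaryngeal, so they are overwritten when Supralaryngeal spreads.
But [voice] is a dependent of Laryngeal, outside Supralaryngeal; it is therefore untouched by the spreading.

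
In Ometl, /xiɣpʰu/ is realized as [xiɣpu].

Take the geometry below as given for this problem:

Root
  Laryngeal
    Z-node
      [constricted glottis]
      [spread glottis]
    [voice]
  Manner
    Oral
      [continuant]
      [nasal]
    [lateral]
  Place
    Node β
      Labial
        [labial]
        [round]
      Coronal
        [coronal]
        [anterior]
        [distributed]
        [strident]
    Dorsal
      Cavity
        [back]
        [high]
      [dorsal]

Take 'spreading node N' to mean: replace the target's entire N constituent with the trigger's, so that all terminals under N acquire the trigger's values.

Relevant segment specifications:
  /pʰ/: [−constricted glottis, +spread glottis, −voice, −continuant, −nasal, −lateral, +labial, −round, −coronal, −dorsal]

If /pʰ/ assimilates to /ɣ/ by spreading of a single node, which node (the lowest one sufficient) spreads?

[spread glottis]

/pʰ/ and [p] differ in [spread glottis]; every other specified feature is identical.
Only a single terminal changes, and /ɣ/ supplies the new value, so [spread glottis] itself is the minimal spreading constituent.
Features on which the two segments disagree outside [spread glottis], such as [dorsal], [continuant], are unchanged — nothing dominating them spread, and [spread glottis] is the minimal sufficient constituent.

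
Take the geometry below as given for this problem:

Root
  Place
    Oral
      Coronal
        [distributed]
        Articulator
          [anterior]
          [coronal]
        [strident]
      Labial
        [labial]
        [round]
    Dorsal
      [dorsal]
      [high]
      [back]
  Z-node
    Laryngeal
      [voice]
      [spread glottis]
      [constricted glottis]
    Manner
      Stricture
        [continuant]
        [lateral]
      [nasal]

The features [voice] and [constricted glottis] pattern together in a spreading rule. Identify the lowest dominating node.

Laryngeal

[voice] is immediately dominated by Laryngeal.
[constricted glottis] is immediately dominated by Laryngeal.
These paths first converge at Laryngeal; no daughter of Laryngeal dominates all 2 features, so Laryngeal is the minimal constituent.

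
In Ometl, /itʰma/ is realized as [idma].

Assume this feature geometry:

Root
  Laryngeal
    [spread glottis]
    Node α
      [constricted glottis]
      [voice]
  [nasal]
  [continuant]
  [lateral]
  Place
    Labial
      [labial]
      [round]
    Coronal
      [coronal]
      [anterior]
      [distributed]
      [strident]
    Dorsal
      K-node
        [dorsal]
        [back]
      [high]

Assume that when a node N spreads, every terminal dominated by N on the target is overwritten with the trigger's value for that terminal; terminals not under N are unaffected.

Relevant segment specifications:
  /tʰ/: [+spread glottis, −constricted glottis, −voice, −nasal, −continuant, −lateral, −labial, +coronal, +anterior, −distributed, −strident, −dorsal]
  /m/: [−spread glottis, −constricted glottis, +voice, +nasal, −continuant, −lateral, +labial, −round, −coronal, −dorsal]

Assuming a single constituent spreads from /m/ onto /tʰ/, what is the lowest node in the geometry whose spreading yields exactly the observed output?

Laryngeal

Comparing /tʰ/ with its surface form [d], the features that change are [voice], [spread glottis].
The smallest constituent containing every changed terminal is Laryngeal — each of its daughters lacks at least one of the affected features.
If Laryngeal spreads, every terminal under it takes /m/'s value, producing [d] as observed.
Had Root spread, [nasal], [coronal] would have taken /m/'s values; they stay as in /tʰ/, confirming the spreading constituent is exactly Laryngeal.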